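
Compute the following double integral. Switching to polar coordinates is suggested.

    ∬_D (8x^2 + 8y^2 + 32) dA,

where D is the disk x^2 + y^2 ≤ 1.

The region D is 0 ≤ r ≤ 1, 0 ≤ θ ≤ 2π in polar coordinates, where x = r cos(θ), y = r sin(θ), and dA = r dr dθ.

Under the substitution, the integrand becomes 8r^2 + 32, so

    ∬_D (8x^2 + 8y^2 + 32) dA = ∫_{0}^{2π} ∫_{0}^{1} (8r^2 + 32) · r dr dθ.

Inner integral (in r): ∫_{0}^{1} (8r^2 + 32) · r dr = 18.

Outer integral (in θ): ∫_{0}^{2π} (18) dθ = 36π.

Therefore ∬_D (8x^2 + 8y^2 + 32) dA = 36π.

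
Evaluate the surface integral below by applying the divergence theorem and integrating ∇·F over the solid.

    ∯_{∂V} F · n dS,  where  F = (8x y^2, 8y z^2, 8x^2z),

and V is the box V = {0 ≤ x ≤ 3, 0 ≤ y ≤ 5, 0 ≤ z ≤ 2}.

By the divergence theorem,

    ∯_{∂V} F · n dS = ∭_V (∇ · F) dV.

Compute the divergence:
    ∇ · F = ∂F_x/∂x + ∂F_y/∂y + ∂F_z/∂z = 8y^2 + 8z^2 + 8x^2 = 8x^2 + 8y^2 + 8z^2.

V is a rectangular box, so dV = dx dy dz with 0 ≤ x ≤ 3, 0 ≤ y ≤ 5, 0 ≤ z ≤ 2.

Integrate (8x^2 + 8y^2 + 8z^2) over V as an iterated integral:

    ∭_V (∇·F) dV = ∫_0^{3} ∫_0^{5} ∫_0^{2} (8x^2 + 8y^2 + 8z^2) dz dy dx.

Inner (z from 0 to 2): 16x^2 + 16y^2 + 64/3.
Middle (y from 0 to 5): 80x^2 + 2320/3.
Outer (x from 0 to 3): 3040.

Therefore ∯_{∂V} F · n dS = 3040.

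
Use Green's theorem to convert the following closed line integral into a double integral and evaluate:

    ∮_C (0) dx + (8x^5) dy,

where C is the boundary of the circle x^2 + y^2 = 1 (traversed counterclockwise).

Green's theorem converts the closed line integral into a double integral over the enclosed region D:

    ∮_C P dx + Q dy = ∬_D (∂Q/∂x - ∂P/∂y) dA.

Here P = 0, Q = 8x^5, so

    ∂Q/∂x = 40x^4,    ∂P/∂y = 0,
    ∂Q/∂x - ∂P/∂y = 40x^4.

D is the region x^2 + y^2 ≤ 1. Evaluating the double integral:

In polar coordinates (x = r cos θ, y = r sin θ, dA = r dr dθ) the integrand becomes 40r^4cos(θ)^4, so

    ∬_D (40x^4) dA = ∫_0^{2π} ∫_0^{1} (40r^4cos(θ)^4) · r dr dθ.

Inner (r from 0 to 1): 20cos(θ)^4/3.
Outer (θ from 0 to 2π): 5π.

Therefore ∮_C P dx + Q dy = 5π.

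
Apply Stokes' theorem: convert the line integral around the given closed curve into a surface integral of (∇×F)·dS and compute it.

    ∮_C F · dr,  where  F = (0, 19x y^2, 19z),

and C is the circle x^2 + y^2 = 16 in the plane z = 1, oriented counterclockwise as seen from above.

Let S be the flat disk x^2 + y^2 ≤ 16 in the plane z = 1, with upward unit normal n̂ = ẑ. By Stokes' theorem,

    ∮_C F · dr = ∬_S (∇ × F) · n̂ dS = ∬_D (curl F)_z dA,

where D is the disk x^2 + y^2 ≤ 16.

Compute the curl of F = (0, 19x y^2, 19z):
    (∇ × F)_x = ∂F_z/∂y - ∂F_y/∂z = 0,
    (∇ × F)_y = ∂F_x/∂z - ∂F_z/∂x = 0,
    (∇ × F)_z = ∂F_y/∂x - ∂F_x/∂y = 19y^2.

On z = 1, (curl F)_z = 19y^2.

Convert to polar (x = r cos θ, y = r sin θ, dA = r dr dθ); the integrand becomes 19r^2sin(θ)^2, so

    ∬_D (curl F)_z dA = ∫_0^{2π} ∫_0^{4} (19r^2sin(θ)^2) · r dr dθ.

Inner (r from 0 to 4): 1216sin(θ)^2.
Outer (θ from 0 to 2π): 1216π.

Therefore ∮_C F · dr = 1216π.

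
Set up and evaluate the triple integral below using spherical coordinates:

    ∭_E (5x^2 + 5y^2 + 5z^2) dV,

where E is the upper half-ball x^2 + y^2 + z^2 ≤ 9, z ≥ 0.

In spherical coordinates, x = ρ sin(φ) cos(θ), y = ρ sin(φ) sin(θ), z = ρ cos(φ), and dV = ρ^2 sin(φ) dρ dφ dθ.

The integrand becomes 5ρ^2, so

    ∭_E (5x^2 + 5y^2 + 5z^2) dV = ∫_{0}^{2π} ∫_{0}^{π/2} ∫_{0}^{3} (5ρ^2) · ρ^2 sin(φ) dρ dφ dθ.

Inner (ρ): 243sin(φ).
Middle (φ): 243.
Outer (θ): 486π.

Therefore the triple integral equals 486π.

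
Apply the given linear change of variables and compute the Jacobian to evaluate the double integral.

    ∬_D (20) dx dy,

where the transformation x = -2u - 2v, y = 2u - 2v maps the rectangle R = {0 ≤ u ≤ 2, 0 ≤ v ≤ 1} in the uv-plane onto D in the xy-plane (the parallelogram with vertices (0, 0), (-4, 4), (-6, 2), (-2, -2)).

Compute the Jacobian determinant of (x, y) with respect to (u, v):

    ∂(x,y)/∂(u,v) = | -2  -2 | = (-2)(-2) - (-2)(2) = 8.
                   | 2  -2 |

Its absolute value is |J| = 8 (the area scaling factor).

Substituting x = -2u - 2v, y = 2u - 2v into the integrand,

    20 → 20,

so the integral becomes

    ∬_R (20) · |J| du dv = ∫_0^2 ∫_0^1 (160) dv du.

Inner (v): 160.
Outer (u): 320.

Therefore ∬_D (20) dx dy = 320.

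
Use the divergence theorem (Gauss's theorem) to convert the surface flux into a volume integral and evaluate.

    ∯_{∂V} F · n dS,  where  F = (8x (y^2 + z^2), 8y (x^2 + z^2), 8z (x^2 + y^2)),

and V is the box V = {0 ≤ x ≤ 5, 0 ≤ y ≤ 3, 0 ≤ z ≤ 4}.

By the divergence theorem,

    ∯_{∂V} F · n dS = ∭_V (∇ · F) dV.

Compute the divergence:
    ∇ · F = ∂F_x/∂x + ∂F_y/∂y + ∂F_z/∂z = 8y^2 + 8z^2 + 8x^2 + 8z^2 + 8x^2 + 8y^2 = 16x^2 + 16y^2 + 16z^2.

V is a rectangular box, so dV = dx dy dz with 0 ≤ x ≤ 5, 0 ≤ y ≤ 3, 0 ≤ z ≤ 4.

Integrate (16x^2 + 16y^2 + 16z^2) over V as an iterated integral:

    ∭_V (∇·F) dV = ∫_0^{5} ∫_0^{3} ∫_0^{4} (16x^2 + 16y^2 + 16z^2) dz dy dx.

Inner (z from 0 to 4): 64x^2 + 64y^2 + 1024/3.
Middle (y from 0 to 3): 192x^2 + 1600.
Outer (x from 0 to 5): 16000.

Therefore ∯_{∂V} F · n dS = 16000.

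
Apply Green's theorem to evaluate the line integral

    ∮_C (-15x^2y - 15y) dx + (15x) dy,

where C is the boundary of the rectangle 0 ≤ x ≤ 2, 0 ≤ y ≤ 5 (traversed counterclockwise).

Green's theorem converts the closed line integral into a double integral over the enclosed region D:

    ∮_C P dx + Q dy = ∬_D (∂Q/∂x - ∂P/∂y) dA.

Here P = -15x^2y - 15y, Q = 15x, so

    ∂Q/∂x = 15,    ∂P/∂y = -15x^2 - 15,
    ∂Q/∂x - ∂P/∂y = 15x^2 + 30.

D is the region 0 ≤ x ≤ 2, 0 ≤ y ≤ 5. Evaluating the double integral:

    ∬_D (15x^2 + 30) dA = ∫_0^{2} ∫_0^{5} (15x^2 + 30) dy dx.

Inner (y from 0 to 5): 75x^2 + 150.
Outer (x from 0 to 2): 500.

Therefore ∮_C P dx + Q dy = 500.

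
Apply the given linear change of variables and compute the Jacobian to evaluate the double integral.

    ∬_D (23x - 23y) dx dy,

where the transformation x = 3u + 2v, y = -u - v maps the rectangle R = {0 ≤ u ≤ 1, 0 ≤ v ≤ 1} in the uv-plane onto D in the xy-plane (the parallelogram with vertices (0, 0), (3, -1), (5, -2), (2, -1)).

Compute the Jacobian determinant of (x, y) with respect to (u, v):

    ∂(x,y)/∂(u,v) = | 3  2 | = (3)(-1) - (2)(-1) = -1.
                   | -1  -1 |

Its absolute value is |J| = 1 (the area scaling factor).

Substituting x = 3u + 2v, y = -u - v into the integrand,

    23x - 23y → 92u + 69v,

so the integral becomes

    ∬_R (92u + 69v) · |J| du dv = ∫_0^1 ∫_0^1 (92u + 69v) dv du.

Inner (v): 92u + 69/2.
Outer (u): 161/2.

Therefore ∬_D (23x - 23y) dx dy = 161/2.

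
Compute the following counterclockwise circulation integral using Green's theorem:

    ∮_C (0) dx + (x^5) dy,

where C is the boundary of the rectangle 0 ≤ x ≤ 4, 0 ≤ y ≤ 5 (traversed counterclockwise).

Green's theorem converts the closed line integral into a double integral over the enclosed region D:

    ∮_C P dx + Q dy = ∬_D (∂Q/∂x - ∂P/∂y) dA.

Here P = 0, Q = x^5, so

    ∂Q/∂x = 5x^4,    ∂P/∂y = 0,
    ∂Q/∂x - ∂P/∂y = 5x^4.

D is the region 0 ≤ x ≤ 4, 0 ≤ y ≤ 5. Evaluating the double integral:

    ∬_D (5x^4) dA = ∫_0^{4} ∫_0^{5} (5x^4) dy dx.

Inner (y from 0 to 5): 25x^4.
Outer (x from 0 to 4): 5120.

Therefore ∮_C P dx + Q dy = 5120.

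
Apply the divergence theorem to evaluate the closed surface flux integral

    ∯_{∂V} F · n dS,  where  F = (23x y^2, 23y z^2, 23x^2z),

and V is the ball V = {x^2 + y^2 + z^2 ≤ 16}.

By the divergence theorem,

    ∯_{∂V} F · n dS = ∭_V (∇ · F) dV.

Compute the divergence:
    ∇ · F = ∂F_x/∂x + ∂F_y/∂y + ∂F_z/∂z = 23y^2 + 23z^2 + 23x^2 = 23x^2 + 23y^2 + 23z^2.

In spherical coordinates, x = ρ sin(φ) cos(θ), y = ρ sin(φ) sin(θ), z = ρ cos(φ), dV = ρ^2 sin(φ) dρ dφ dθ, with 0 ≤ ρ ≤ 4, 0 ≤ φ ≤ π, 0 ≤ θ ≤ 2π.

The integrand, after substitution and multiplying by the volume element, becomes (23ρ^2) · ρ^2 sin(φ), so

    ∭_V (∇·F) dV = ∫_0^{2π} ∫_0^{π} ∫_0^{4} (23ρ^2) · ρ^2 sin(φ) dρ dφ dθ.

Inner (ρ from 0 to 4): 23552sin(φ)/5.
Middle (φ from 0 to π): 47104/5.
Outer (θ from 0 to 2π): 94208π/5.

Therefore ∯_{∂V} F · n dS = 94208π/5.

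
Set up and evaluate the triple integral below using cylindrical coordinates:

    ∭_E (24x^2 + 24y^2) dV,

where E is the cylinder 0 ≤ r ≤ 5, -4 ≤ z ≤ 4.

In cylindrical coordinates, x = r cos(θ), y = r sin(θ), z = z, and dV = r dr dθ dz.

The integrand becomes 24r^2, so

    ∭_E (24x^2 + 24y^2) dV = ∫_{0}^{2π} ∫_{0}^{5} ∫_{-4}^{4} (24r^2) · r dz dr dθ.

Inner (z): 192r^3.
Middle (r from 0 to 5): 30000.
Outer (θ): 60000π.

Therefore the triple integral equals 60000π.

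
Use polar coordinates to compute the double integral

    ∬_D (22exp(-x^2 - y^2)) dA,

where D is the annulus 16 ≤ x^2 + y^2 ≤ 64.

The region D is 4 ≤ r ≤ 8, 0 ≤ θ ≤ 2π in polar coordinates, where x = r cos(θ), y = r sin(θ), and dA = r dr dθ.

Under the substitution, the integrand becomes 22exp(-r^2), so

    ∬_D (22exp(-x^2 - y^2)) dA = ∫_{0}^{2π} ∫_{4}^{8} (22exp(-r^2)) · r dr dθ.

Inner integral (in r): ∫_{4}^{8} (22exp(-r^2)) · r dr = -(11 - 11exp(48))exp(-64).

Outer integral (in θ): ∫_{0}^{2π} (-(11 - 11exp(48))exp(-64)) dθ = -22π (1 - exp(48))exp(-64).

Therefore ∬_D (22exp(-x^2 - y^2)) dA = -22π (1 - exp(48))exp(-64).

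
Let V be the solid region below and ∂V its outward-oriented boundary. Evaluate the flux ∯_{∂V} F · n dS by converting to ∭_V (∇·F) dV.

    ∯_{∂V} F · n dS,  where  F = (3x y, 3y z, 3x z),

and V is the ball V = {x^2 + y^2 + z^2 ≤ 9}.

By the divergence theorem,

    ∯_{∂V} F · n dS = ∭_V (∇ · F) dV.

Compute the divergence:
    ∇ · F = ∂F_x/∂x + ∂F_y/∂y + ∂F_z/∂z = 3y + 3z + 3x = 3x + 3y + 3z.

In spherical coordinates, x = ρ sin(φ) cos(θ), y = ρ sin(φ) sin(θ), z = ρ cos(φ), dV = ρ^2 sin(φ) dρ dφ dθ, with 0 ≤ ρ ≤ 3, 0 ≤ φ ≤ π, 0 ≤ θ ≤ 2π.

The integrand, after substitution and multiplying by the volume element, becomes (3ρ (sqrt(2)sin(φ)sin(θ + π/4) + cos(φ))) · ρ^2 sin(φ), so

    ∭_V (∇·F) dV = ∫_0^{2π} ∫_0^{π} ∫_0^{3} (3ρ (sqrt(2)sin(φ)sin(θ + π/4) + cos(φ))) · ρ^2 sin(φ) dρ dφ dθ.

Inner (ρ from 0 to 3): 243(sqrt(2)sin(φ)sin(θ + π/4) + cos(φ))sin(φ)/4.
Middle (φ from 0 to π): 243sqrt(2)π sin(θ + π/4)/8.
Outer (θ from 0 to 2π): 0.

Therefore ∯_{∂V} F · n dS = 0.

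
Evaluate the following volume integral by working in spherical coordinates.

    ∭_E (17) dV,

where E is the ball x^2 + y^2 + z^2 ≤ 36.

In spherical coordinates, x = ρ sin(φ) cos(θ), y = ρ sin(φ) sin(θ), z = ρ cos(φ), and dV = ρ^2 sin(φ) dρ dφ dθ.

The integrand becomes 17, so

    ∭_E (17) dV = ∫_{0}^{2π} ∫_{0}^{π} ∫_{0}^{6} (17) · ρ^2 sin(φ) dρ dφ dθ.

Inner (ρ): 1224sin(φ).
Middle (φ): 2448.
Outer (θ): 4896π.

Therefore the triple integral equals 4896π.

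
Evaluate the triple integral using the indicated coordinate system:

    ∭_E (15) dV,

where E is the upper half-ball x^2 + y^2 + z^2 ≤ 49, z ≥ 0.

In spherical coordinates, x = ρ sin(φ) cos(θ), y = ρ sin(φ) sin(θ), z = ρ cos(φ), and dV = ρ^2 sin(φ) dρ dφ dθ.

The integrand becomes 15, so

    ∭_E (15) dV = ∫_{0}^{2π} ∫_{0}^{π/2} ∫_{0}^{7} (15) · ρ^2 sin(φ) dρ dφ dθ.

Inner (ρ): 1715sin(φ).
Middle (φ): 1715.
Outer (θ): 3430π.

Therefore the triple integral equals 3430π.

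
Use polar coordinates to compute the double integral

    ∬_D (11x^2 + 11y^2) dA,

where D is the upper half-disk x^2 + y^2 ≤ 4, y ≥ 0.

The region D is 0 ≤ r ≤ 2, 0 ≤ θ ≤ π in polar coordinates, where x = r cos(θ), y = r sin(θ), and dA = r dr dθ.

Under the substitution, the integrand becomes 11r^2, so

    ∬_D (11x^2 + 11y^2) dA = ∫_{0}^{π} ∫_{0}^{2} (11r^2) · r dr dθ.

Inner integral (in r): ∫_{0}^{2} (11r^2) · r dr = 44.

Outer integral (in θ): ∫_{0}^{π} (44) dθ = 44π.

Therefore ∬_D (11x^2 + 11y^2) dA = 44π.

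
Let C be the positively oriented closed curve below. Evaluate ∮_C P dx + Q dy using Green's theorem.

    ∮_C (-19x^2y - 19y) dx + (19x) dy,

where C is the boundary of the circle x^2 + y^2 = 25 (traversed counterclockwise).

Green's theorem converts the closed line integral into a double integral over the enclosed region D:

    ∮_C P dx + Q dy = ∬_D (∂Q/∂x - ∂P/∂y) dA.

Here P = -19x^2y - 19y, Q = 19x, so

    ∂Q/∂x = 19,    ∂P/∂y = -19x^2 - 19,
    ∂Q/∂x - ∂P/∂y = 19x^2 + 38.

D is the region x^2 + y^2 ≤ 25. Evaluating the double integral:

In polar coordinates (x = r cos θ, y = r sin θ, dA = r dr dθ) the integrand becomes 19r^2cos(θ)^2 + 38, so

    ∬_D (19x^2 + 38) dA = ∫_0^{2π} ∫_0^{5} (19r^2cos(θ)^2 + 38) · r dr dθ.

Inner (r from 0 to 5): 11875cos(θ)^2/4 + 475.
Outer (θ from 0 to 2π): 15675π/4.

Therefore ∮_C P dx + Q dy = 15675π/4.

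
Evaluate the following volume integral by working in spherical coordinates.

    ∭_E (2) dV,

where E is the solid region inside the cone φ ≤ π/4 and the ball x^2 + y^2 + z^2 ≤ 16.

In spherical coordinates, x = ρ sin(φ) cos(θ), y = ρ sin(φ) sin(θ), z = ρ cos(φ), and dV = ρ^2 sin(φ) dρ dφ dθ.

The integrand becomes 2, so

    ∭_E (2) dV = ∫_{0}^{2π} ∫_{0}^{π/4} ∫_{0}^{4} (2) · ρ^2 sin(φ) dρ dφ dθ.

Inner (ρ): 128sin(φ)/3.
Middle (φ): 128/3 - 64sqrt(2)/3.
Outer (θ): 128π (2 - sqrt(2))/3.

Therefore the triple integral equals 128π (2 - sqrt(2))/3.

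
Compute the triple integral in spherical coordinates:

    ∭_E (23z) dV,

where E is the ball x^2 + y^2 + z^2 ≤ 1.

In spherical coordinates, x = ρ sin(φ) cos(θ), y = ρ sin(φ) sin(θ), z = ρ cos(φ), and dV = ρ^2 sin(φ) dρ dφ dθ.

The integrand becomes 23ρ cos(φ), so

    ∭_E (23z) dV = ∫_{0}^{2π} ∫_{0}^{π} ∫_{0}^{1} (23ρ cos(φ)) · ρ^2 sin(φ) dρ dφ dθ.

Inner (ρ): 23sin(2φ)/8.
Middle (φ): 0.
Outer (θ): 0.

Therefore the triple integral equals 0.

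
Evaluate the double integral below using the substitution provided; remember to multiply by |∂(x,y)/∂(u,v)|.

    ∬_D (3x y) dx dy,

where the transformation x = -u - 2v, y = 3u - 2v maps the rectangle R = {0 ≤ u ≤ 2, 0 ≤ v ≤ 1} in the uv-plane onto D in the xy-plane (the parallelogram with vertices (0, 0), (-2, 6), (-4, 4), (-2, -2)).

Compute the Jacobian determinant of (x, y) with respect to (u, v):

    ∂(x,y)/∂(u,v) = | -1  -2 | = (-1)(-2) - (-2)(3) = 8.
                   | 3  -2 |

Its absolute value is |J| = 8 (the area scaling factor).

Substituting x = -u - 2v, y = 3u - 2v into the integrand,

    3x y → -9u^2 - 12u v + 12v^2,

so the integral becomes

    ∬_R (-9u^2 - 12u v + 12v^2) · |J| du dv = ∫_0^2 ∫_0^1 (-72u^2 - 96u v + 96v^2) dv du.

Inner (v): -72u^2 - 48u + 32.
Outer (u): -224.

Therefore ∬_D (3x y) dx dy = -224.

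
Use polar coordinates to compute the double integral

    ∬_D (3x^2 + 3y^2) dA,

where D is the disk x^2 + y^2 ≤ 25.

The region D is 0 ≤ r ≤ 5, 0 ≤ θ ≤ 2π in polar coordinates, where x = r cos(θ), y = r sin(θ), and dA = r dr dθ.

Under the substitution, the integrand becomes 3r^2, so

    ∬_D (3x^2 + 3y^2) dA = ∫_{0}^{2π} ∫_{0}^{5} (3r^2) · r dr dθ.

Inner integral (in r): ∫_{0}^{5} (3r^2) · r dr = 1875/4.

Outer integral (in θ): ∫_{0}^{2π} (1875/4) dθ = 1875π/2.

Therefore ∬_D (3x^2 + 3y^2) dA = 1875π/2.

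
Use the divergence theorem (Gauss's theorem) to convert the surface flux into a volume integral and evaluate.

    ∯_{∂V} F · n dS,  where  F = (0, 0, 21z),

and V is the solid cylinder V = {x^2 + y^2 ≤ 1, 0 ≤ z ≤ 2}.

By the divergence theorem,

    ∯_{∂V} F · n dS = ∭_V (∇ · F) dV.

Compute the divergence:
    ∇ · F = ∂F_x/∂x + ∂F_y/∂y + ∂F_z/∂z = 0 + 0 + 21 = 21.

In cylindrical coordinates, x = r cos(θ), y = r sin(θ), z = z, dV = r dr dθ dz, with 0 ≤ r ≤ 1, 0 ≤ θ ≤ 2π, 0 ≤ z ≤ 2.

The integrand, after substitution and multiplying by the volume element, becomes (21) · r, so

    ∭_V (∇·F) dV = ∫_0^{2π} ∫_0^{1} ∫_0^{2} (21) · r dz dr dθ.

Inner (z from 0 to 2): 42r.
Middle (r from 0 to 1): 21.
Outer (θ from 0 to 2π): 42π.

Therefore ∯_{∂V} F · n dS = 42π.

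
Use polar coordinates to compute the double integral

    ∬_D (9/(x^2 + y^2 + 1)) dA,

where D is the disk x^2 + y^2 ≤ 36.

The region D is 0 ≤ r ≤ 6, 0 ≤ θ ≤ 2π in polar coordinates, where x = r cos(θ), y = r sin(θ), and dA = r dr dθ.

Under the substitution, the integrand becomes 9/(r^2 + 1), so

    ∬_D (9/(x^2 + y^2 + 1)) dA = ∫_{0}^{2π} ∫_{0}^{6} (9/(r^2 + 1)) · r dr dθ.

Inner integral (in r): ∫_{0}^{6} (9/(r^2 + 1)) · r dr = 9log(37)/2.

Outer integral (in θ): ∫_{0}^{2π} (9log(37)/2) dθ = 9π log(37).

Therefore ∬_D (9/(x^2 + y^2 + 1)) dA = 9π log(37).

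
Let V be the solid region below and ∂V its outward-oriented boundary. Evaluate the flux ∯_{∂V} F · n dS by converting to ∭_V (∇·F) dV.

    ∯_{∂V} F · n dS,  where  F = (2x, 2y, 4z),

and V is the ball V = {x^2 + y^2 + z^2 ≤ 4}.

By the divergence theorem,

    ∯_{∂V} F · n dS = ∭_V (∇ · F) dV.

Compute the divergence:
    ∇ · F = ∂F_x/∂x + ∂F_y/∂y + ∂F_z/∂z = 2 + 2 + 4 = 8.

In spherical coordinates, x = ρ sin(φ) cos(θ), y = ρ sin(φ) sin(θ), z = ρ cos(φ), dV = ρ^2 sin(φ) dρ dφ dθ, with 0 ≤ ρ ≤ 2, 0 ≤ φ ≤ π, 0 ≤ θ ≤ 2π.

The integrand, after substitution and multiplying by the volume element, becomes (8) · ρ^2 sin(φ), so

    ∭_V (∇·F) dV = ∫_0^{2π} ∫_0^{π} ∫_0^{2} (8) · ρ^2 sin(φ) dρ dφ dθ.

Inner (ρ from 0 to 2): 64sin(φ)/3.
Middle (φ from 0 to π): 128/3.
Outer (θ from 0 to 2π): 256π/3.

Therefore ∯_{∂V} F · n dS = 256π/3.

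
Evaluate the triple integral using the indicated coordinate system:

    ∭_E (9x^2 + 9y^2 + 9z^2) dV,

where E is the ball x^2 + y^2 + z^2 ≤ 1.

In spherical coordinates, x = ρ sin(φ) cos(θ), y = ρ sin(φ) sin(θ), z = ρ cos(φ), and dV = ρ^2 sin(φ) dρ dφ dθ.

The integrand becomes 9ρ^2, so

    ∭_E (9x^2 + 9y^2 + 9z^2) dV = ∫_{0}^{2π} ∫_{0}^{π} ∫_{0}^{1} (9ρ^2) · ρ^2 sin(φ) dρ dφ dθ.

Inner (ρ): 9sin(φ)/5.
Middle (φ): 18/5.
Outer (θ): 36π/5.

Therefore the triple integral equals 36π/5.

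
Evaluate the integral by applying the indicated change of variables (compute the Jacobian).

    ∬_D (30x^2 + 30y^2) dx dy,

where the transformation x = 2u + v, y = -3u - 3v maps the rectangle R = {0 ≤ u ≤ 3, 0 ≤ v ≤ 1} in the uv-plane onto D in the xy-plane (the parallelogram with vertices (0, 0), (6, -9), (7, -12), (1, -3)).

Compute the Jacobian determinant of (x, y) with respect to (u, v):

    ∂(x,y)/∂(u,v) = | 2  1 | = (2)(-3) - (1)(-3) = -3.
                   | -3  -3 |

Its absolute value is |J| = 3 (the area scaling factor).

Substituting x = 2u + v, y = -3u - 3v into the integrand,

    30x^2 + 30y^2 → 390u^2 + 660u v + 300v^2,

so the integral becomes

    ∬_R (390u^2 + 660u v + 300v^2) · |J| du dv = ∫_0^3 ∫_0^1 (1170u^2 + 1980u v + 900v^2) dv du.

Inner (v): 1170u^2 + 990u + 300.
Outer (u): 15885.

Therefore ∬_D (30x^2 + 30y^2) dx dy = 15885.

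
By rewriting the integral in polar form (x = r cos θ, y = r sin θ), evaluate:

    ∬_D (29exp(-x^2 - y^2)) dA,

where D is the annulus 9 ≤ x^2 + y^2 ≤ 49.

The region D is 3 ≤ r ≤ 7, 0 ≤ θ ≤ 2π in polar coordinates, where x = r cos(θ), y = r sin(θ), and dA = r dr dθ.

Under the substitution, the integrand becomes 29exp(-r^2), so

    ∬_D (29exp(-x^2 - y^2)) dA = ∫_{0}^{2π} ∫_{3}^{7} (29exp(-r^2)) · r dr dθ.

Inner integral (in r): ∫_{3}^{7} (29exp(-r^2)) · r dr = -(29 - 29exp(40))exp(-49)/2.

Outer integral (in θ): ∫_{0}^{2π} (-(29 - 29exp(40))exp(-49)/2) dθ = -29π (1 - exp(40))exp(-49).

Therefore ∬_D (29exp(-x^2 - y^2)) dA = -29π (1 - exp(40))exp(-49).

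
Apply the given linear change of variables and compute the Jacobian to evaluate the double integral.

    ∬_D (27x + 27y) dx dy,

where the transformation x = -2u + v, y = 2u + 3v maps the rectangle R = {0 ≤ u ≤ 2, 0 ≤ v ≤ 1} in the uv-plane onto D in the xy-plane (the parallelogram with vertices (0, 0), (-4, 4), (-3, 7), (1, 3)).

Compute the Jacobian determinant of (x, y) with respect to (u, v):

    ∂(x,y)/∂(u,v) = | -2  1 | = (-2)(3) - (1)(2) = -8.
                   | 2  3 |

Its absolute value is |J| = 8 (the area scaling factor).

Substituting x = -2u + v, y = 2u + 3v into the integrand,

    27x + 27y → 108v,

so the integral becomes

    ∬_R (108v) · |J| du dv = ∫_0^2 ∫_0^1 (864v) dv du.

Inner (v): 432.
Outer (u): 864.

Therefore ∬_D (27x + 27y) dx dy = 864.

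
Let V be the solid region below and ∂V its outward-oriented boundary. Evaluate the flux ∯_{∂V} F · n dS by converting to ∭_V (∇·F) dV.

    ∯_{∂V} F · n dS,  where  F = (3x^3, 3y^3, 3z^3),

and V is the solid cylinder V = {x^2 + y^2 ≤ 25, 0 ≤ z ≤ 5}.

By the divergence theorem,

    ∯_{∂V} F · n dS = ∭_V (∇ · F) dV.

Compute the divergence:
    ∇ · F = ∂F_x/∂x + ∂F_y/∂y + ∂F_z/∂z = 9x^2 + 9y^2 + 9z^2.

In cylindrical coordinates, x = r cos(θ), y = r sin(θ), z = z, dV = r dr dθ dz, with 0 ≤ r ≤ 5, 0 ≤ θ ≤ 2π, 0 ≤ z ≤ 5.

The integrand, after substitution and multiplying by the volume element, becomes (9r^2 + 9z^2) · r, so

    ∭_V (∇·F) dV = ∫_0^{2π} ∫_0^{5} ∫_0^{5} (9r^2 + 9z^2) · r dz dr dθ.

Inner (z from 0 to 5): 45r^3 + 375r.
Middle (r from 0 to 5): 46875/4.
Outer (θ from 0 to 2π): 46875π/2.

Therefore ∯_{∂V} F · n dS = 46875π/2.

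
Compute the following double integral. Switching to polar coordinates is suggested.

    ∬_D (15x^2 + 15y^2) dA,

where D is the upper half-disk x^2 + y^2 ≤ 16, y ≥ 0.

The region D is 0 ≤ r ≤ 4, 0 ≤ θ ≤ π in polar coordinates, where x = r cos(θ), y = r sin(θ), and dA = r dr dθ.

Under the substitution, the integrand becomes 15r^2, so

    ∬_D (15x^2 + 15y^2) dA = ∫_{0}^{π} ∫_{0}^{4} (15r^2) · r dr dθ.

Inner integral (in r): ∫_{0}^{4} (15r^2) · r dr = 960.

Outer integral (in θ): ∫_{0}^{π} (960) dθ = 960π.

Therefore ∬_D (15x^2 + 15y^2) dA = 960π.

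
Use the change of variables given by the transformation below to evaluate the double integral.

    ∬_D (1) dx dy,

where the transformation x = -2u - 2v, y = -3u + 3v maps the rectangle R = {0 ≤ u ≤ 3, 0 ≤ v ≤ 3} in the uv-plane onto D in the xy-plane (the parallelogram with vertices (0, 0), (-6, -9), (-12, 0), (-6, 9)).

Compute the Jacobian determinant of (x, y) with respect to (u, v):

    ∂(x,y)/∂(u,v) = | -2  -2 | = (-2)(3) - (-2)(-3) = -12.
                   | -3  3 |

Its absolute value is |J| = 12 (the area scaling factor).

Substituting x = -2u - 2v, y = -3u + 3v into the integrand,

    1 → 1,

so the integral becomes

    ∬_R (1) · |J| du dv = ∫_0^3 ∫_0^3 (12) dv du.

Inner (v): 36.
Outer (u): 108.

Therefore ∬_D (1) dx dy = 108.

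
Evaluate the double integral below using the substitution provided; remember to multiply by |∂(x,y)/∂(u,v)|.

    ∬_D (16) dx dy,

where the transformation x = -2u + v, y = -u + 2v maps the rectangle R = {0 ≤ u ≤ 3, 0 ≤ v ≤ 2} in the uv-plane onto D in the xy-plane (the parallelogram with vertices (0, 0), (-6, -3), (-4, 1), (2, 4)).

Compute the Jacobian determinant of (x, y) with respect to (u, v):

    ∂(x,y)/∂(u,v) = | -2  1 | = (-2)(2) - (1)(-1) = -3.
                   | -1  2 |

Its absolute value is |J| = 3 (the area scaling factor).

Substituting x = -2u + v, y = -u + 2v into the integrand,

    16 → 16,

so the integral becomes

    ∬_R (16) · |J| du dv = ∫_0^3 ∫_0^2 (48) dv du.

Inner (v): 96.
Outer (u): 288.

Therefore ∬_D (16) dx dy = 288.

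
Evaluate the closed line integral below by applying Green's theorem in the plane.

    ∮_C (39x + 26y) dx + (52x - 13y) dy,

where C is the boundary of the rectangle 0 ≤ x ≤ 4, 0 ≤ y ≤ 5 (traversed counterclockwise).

Green's theorem converts the closed line integral into a double integral over the enclosed region D:

    ∮_C P dx + Q dy = ∬_D (∂Q/∂x - ∂P/∂y) dA.

Here P = 39x + 26y, Q = 52x - 13y, so

    ∂Q/∂x = 52,    ∂P/∂y = 26,
    ∂Q/∂x - ∂P/∂y = 26.

D is the region 0 ≤ x ≤ 4, 0 ≤ y ≤ 5. Evaluating the double integral:

    ∬_D (26) dA = ∫_0^{4} ∫_0^{5} (26) dy dx.

Inner (y from 0 to 5): 130.
Outer (x from 0 to 4): 520.

Therefore ∮_C P dx + Q dy = 520.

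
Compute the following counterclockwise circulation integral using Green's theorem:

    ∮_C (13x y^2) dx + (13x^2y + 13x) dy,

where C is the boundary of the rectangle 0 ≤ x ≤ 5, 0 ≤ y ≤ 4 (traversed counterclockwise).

Green's theorem converts the closed line integral into a double integral over the enclosed region D:

    ∮_C P dx + Q dy = ∬_D (∂Q/∂x - ∂P/∂y) dA.

Here P = 13x y^2, Q = 13x^2y + 13x, so

    ∂Q/∂x = 26x y + 13,    ∂P/∂y = 26x y,
    ∂Q/∂x - ∂P/∂y = 13.

D is the region 0 ≤ x ≤ 5, 0 ≤ y ≤ 4. Evaluating the double integral:

    ∬_D (13) dA = ∫_0^{5} ∫_0^{4} (13) dy dx.

Inner (y from 0 to 4): 52.
Outer (x from 0 to 5): 260.

Therefore ∮_C P dx + Q dy = 260.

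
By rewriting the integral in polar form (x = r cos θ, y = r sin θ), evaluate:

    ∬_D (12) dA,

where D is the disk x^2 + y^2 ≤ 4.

The region D is 0 ≤ r ≤ 2, 0 ≤ θ ≤ 2π in polar coordinates, where x = r cos(θ), y = r sin(θ), and dA = r dr dθ.

Under the substitution, the integrand becomes 12, so

    ∬_D (12) dA = ∫_{0}^{2π} ∫_{0}^{2} (12) · r dr dθ.

Inner integral (in r): ∫_{0}^{2} (12) · r dr = 24.

Outer integral (in θ): ∫_{0}^{2π} (24) dθ = 48π.

Therefore ∬_D (12) dA = 48π.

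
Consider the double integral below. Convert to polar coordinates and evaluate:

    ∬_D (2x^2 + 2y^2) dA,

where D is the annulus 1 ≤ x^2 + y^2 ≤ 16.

The region D is 1 ≤ r ≤ 4, 0 ≤ θ ≤ 2π in polar coordinates, where x = r cos(θ), y = r sin(θ), and dA = r dr dθ.

Under the substitution, the integrand becomes 2r^2, so

    ∬_D (2x^2 + 2y^2) dA = ∫_{0}^{2π} ∫_{1}^{4} (2r^2) · r dr dθ.

Inner integral (in r): ∫_{1}^{4} (2r^2) · r dr = 255/2.

Outer integral (in θ): ∫_{0}^{2π} (255/2) dθ = 255π.

Therefore ∬_D (2x^2 + 2y^2) dA = 255π.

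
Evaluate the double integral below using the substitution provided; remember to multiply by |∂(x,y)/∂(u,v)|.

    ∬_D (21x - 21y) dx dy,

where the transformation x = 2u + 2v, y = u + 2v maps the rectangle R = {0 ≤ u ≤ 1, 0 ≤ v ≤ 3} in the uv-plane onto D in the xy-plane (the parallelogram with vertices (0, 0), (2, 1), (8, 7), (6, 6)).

Compute the Jacobian determinant of (x, y) with respect to (u, v):

    ∂(x,y)/∂(u,v) = | 2  2 | = (2)(2) - (2)(1) = 2.
                   | 1  2 |

Its absolute value is |J| = 2 (the area scaling factor).

Substituting x = 2u + 2v, y = u + 2v into the integrand,

    21x - 21y → 21u,

so the integral becomes

    ∬_R (21u) · |J| du dv = ∫_0^1 ∫_0^3 (42u) dv du.

Inner (v): 126u.
Outer (u): 63.

Therefore ∬_D (21x - 21y) dx dy = 63.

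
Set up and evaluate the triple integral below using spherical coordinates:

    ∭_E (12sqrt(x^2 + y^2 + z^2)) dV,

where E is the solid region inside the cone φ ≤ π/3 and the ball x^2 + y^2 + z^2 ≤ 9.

In spherical coordinates, x = ρ sin(φ) cos(θ), y = ρ sin(φ) sin(θ), z = ρ cos(φ), and dV = ρ^2 sin(φ) dρ dφ dθ.

The integrand becomes 12ρ, so

    ∭_E (12sqrt(x^2 + y^2 + z^2)) dV = ∫_{0}^{2π} ∫_{0}^{π/3} ∫_{0}^{3} (12ρ) · ρ^2 sin(φ) dρ dφ dθ.

Inner (ρ): 243sin(φ).
Middle (φ): 243/2.
Outer (θ): 243π.

Therefore the triple integral equals 243π.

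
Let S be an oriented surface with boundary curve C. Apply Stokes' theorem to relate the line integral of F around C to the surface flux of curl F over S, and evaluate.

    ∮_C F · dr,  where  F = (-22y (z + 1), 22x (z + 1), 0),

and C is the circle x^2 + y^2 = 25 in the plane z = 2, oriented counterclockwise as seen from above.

Let S be the flat disk x^2 + y^2 ≤ 25 in the plane z = 2, with upward unit normal n̂ = ẑ. By Stokes' theorem,

    ∮_C F · dr = ∬_S (∇ × F) · n̂ dS = ∬_D (curl F)_z dA,

where D is the disk x^2 + y^2 ≤ 25.

Compute the curl of F = (-22y (z + 1), 22x (z + 1), 0):
    (∇ × F)_x = ∂F_z/∂y - ∂F_y/∂z = -22x,
    (∇ × F)_y = ∂F_x/∂z - ∂F_z/∂x = -22y,
    (∇ × F)_z = ∂F_y/∂x - ∂F_x/∂y = 44z + 44.

On z = 2, (curl F)_z = 132.

Convert to polar (x = r cos θ, y = r sin θ, dA = r dr dθ); the integrand becomes 132, so

    ∬_D (curl F)_z dA = ∫_0^{2π} ∫_0^{5} (132) · r dr dθ.

Inner (r from 0 to 5): 1650.
Outer (θ from 0 to 2π): 3300π.

Therefore ∮_C F · dr = 3300π.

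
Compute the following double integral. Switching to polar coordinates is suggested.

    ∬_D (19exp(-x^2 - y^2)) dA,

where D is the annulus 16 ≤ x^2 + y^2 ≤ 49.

The region D is 4 ≤ r ≤ 7, 0 ≤ θ ≤ 2π in polar coordinates, where x = r cos(θ), y = r sin(θ), and dA = r dr dθ.

Under the substitution, the integrand becomes 19exp(-r^2), so

    ∬_D (19exp(-x^2 - y^2)) dA = ∫_{0}^{2π} ∫_{4}^{7} (19exp(-r^2)) · r dr dθ.

Inner integral (in r): ∫_{4}^{7} (19exp(-r^2)) · r dr = -(19 - 19exp(33))exp(-49)/2.

Outer integral (in θ): ∫_{0}^{2π} (-(19 - 19exp(33))exp(-49)/2) dθ = -19π (1 - exp(33))exp(-49).

Therefore ∬_D (19exp(-x^2 - y^2)) dA = -19π (1 - exp(33))exp(-49).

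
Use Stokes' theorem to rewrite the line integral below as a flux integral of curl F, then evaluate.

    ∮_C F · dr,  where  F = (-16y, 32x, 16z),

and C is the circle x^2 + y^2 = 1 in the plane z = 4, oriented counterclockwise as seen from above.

Let S be the flat disk x^2 + y^2 ≤ 1 in the plane z = 4, with upward unit normal n̂ = ẑ. By Stokes' theorem,

    ∮_C F · dr = ∬_S (∇ × F) · n̂ dS = ∬_D (curl F)_z dA,

where D is the disk x^2 + y^2 ≤ 1.

Compute the curl of F = (-16y, 32x, 16z):
    (∇ × F)_x = ∂F_z/∂y - ∂F_y/∂z = 0,
    (∇ × F)_y = ∂F_x/∂z - ∂F_z/∂x = 0,
    (∇ × F)_z = ∂F_y/∂x - ∂F_x/∂y = 48.

On z = 4, (curl F)_z = 48.

Convert to polar (x = r cos θ, y = r sin θ, dA = r dr dθ); the integrand becomes 48, so

    ∬_D (curl F)_z dA = ∫_0^{2π} ∫_0^{1} (48) · r dr dθ.

Inner (r from 0 to 1): 24.
Outer (θ from 0 to 2π): 48π.

Therefore ∮_C F · dr = 48π.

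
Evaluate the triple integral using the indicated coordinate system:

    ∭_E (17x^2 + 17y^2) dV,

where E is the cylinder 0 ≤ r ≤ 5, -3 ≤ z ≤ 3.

In cylindrical coordinates, x = r cos(θ), y = r sin(θ), z = z, and dV = r dr dθ dz.

The integrand becomes 17r^2, so

    ∭_E (17x^2 + 17y^2) dV = ∫_{0}^{2π} ∫_{0}^{5} ∫_{-3}^{3} (17r^2) · r dz dr dθ.

Inner (z): 102r^3.
Middle (r from 0 to 5): 31875/2.
Outer (θ): 31875π.

Therefore the triple integral equals 31875π.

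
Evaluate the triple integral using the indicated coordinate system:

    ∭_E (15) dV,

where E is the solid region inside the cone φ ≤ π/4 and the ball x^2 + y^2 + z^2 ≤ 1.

In spherical coordinates, x = ρ sin(φ) cos(θ), y = ρ sin(φ) sin(θ), z = ρ cos(φ), and dV = ρ^2 sin(φ) dρ dφ dθ.

The integrand becomes 15, so

    ∭_E (15) dV = ∫_{0}^{2π} ∫_{0}^{π/4} ∫_{0}^{1} (15) · ρ^2 sin(φ) dρ dφ dθ.

Inner (ρ): 5sin(φ).
Middle (φ): 5 - 5sqrt(2)/2.
Outer (θ): 5π (2 - sqrt(2)).

Therefore the triple integral equals 5π (2 - sqrt(2)).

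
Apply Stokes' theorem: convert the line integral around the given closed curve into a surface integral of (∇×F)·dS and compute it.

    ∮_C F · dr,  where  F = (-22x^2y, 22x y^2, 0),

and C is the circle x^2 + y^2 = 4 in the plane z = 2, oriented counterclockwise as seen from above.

Let S be the flat disk x^2 + y^2 ≤ 4 in the plane z = 2, with upward unit normal n̂ = ẑ. By Stokes' theorem,

    ∮_C F · dr = ∬_S (∇ × F) · n̂ dS = ∬_D (curl F)_z dA,

where D is the disk x^2 + y^2 ≤ 4.

Compute the curl of F = (-22x^2y, 22x y^2, 0):
    (∇ × F)_x = ∂F_z/∂y - ∂F_y/∂z = 0,
    (∇ × F)_y = ∂F_x/∂z - ∂F_z/∂x = 0,
    (∇ × F)_z = ∂F_y/∂x - ∂F_x/∂y = 22x^2 + 22y^2.

On z = 2, (curl F)_z = 22x^2 + 22y^2.

Convert to polar (x = r cos θ, y = r sin θ, dA = r dr dθ); the integrand becomes 22r^2, so

    ∬_D (curl F)_z dA = ∫_0^{2π} ∫_0^{2} (22r^2) · r dr dθ.

Inner (r from 0 to 2): 88.
Outer (θ from 0 to 2π): 176π.

Therefore ∮_C F · dr = 176π.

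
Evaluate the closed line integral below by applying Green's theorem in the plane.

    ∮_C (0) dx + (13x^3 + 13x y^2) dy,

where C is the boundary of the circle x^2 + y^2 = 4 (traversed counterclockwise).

Green's theorem converts the closed line integral into a double integral over the enclosed region D:

    ∮_C P dx + Q dy = ∬_D (∂Q/∂x - ∂P/∂y) dA.

Here P = 0, Q = 13x^3 + 13x y^2, so

    ∂Q/∂x = 39x^2 + 13y^2,    ∂P/∂y = 0,
    ∂Q/∂x - ∂P/∂y = 39x^2 + 13y^2.

D is the region x^2 + y^2 ≤ 4. Evaluating the double integral:

In polar coordinates (x = r cos θ, y = r sin θ, dA = r dr dθ) the integrand becomes 13r^2(cos(2θ) + 2), so

    ∬_D (39x^2 + 13y^2) dA = ∫_0^{2π} ∫_0^{2} (13r^2(cos(2θ) + 2)) · r dr dθ.

Inner (r from 0 to 2): 52cos(2θ) + 104.
Outer (θ from 0 to 2π): 208π.

Therefore ∮_C P dx + Q dy = 208π.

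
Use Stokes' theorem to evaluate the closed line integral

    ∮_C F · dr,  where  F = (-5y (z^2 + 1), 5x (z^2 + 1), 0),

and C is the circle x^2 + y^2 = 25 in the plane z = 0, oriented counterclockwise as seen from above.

Let S be the flat disk x^2 + y^2 ≤ 25 in the plane z = 0, with upward unit normal n̂ = ẑ. By Stokes' theorem,

    ∮_C F · dr = ∬_S (∇ × F) · n̂ dS = ∬_D (curl F)_z dA,

where D is the disk x^2 + y^2 ≤ 25.

Compute the curl of F = (-5y (z^2 + 1), 5x (z^2 + 1), 0):
    (∇ × F)_x = ∂F_z/∂y - ∂F_y/∂z = -10x z,
    (∇ × F)_y = ∂F_x/∂z - ∂F_z/∂x = -10y z,
    (∇ × F)_z = ∂F_y/∂x - ∂F_x/∂y = 10z^2 + 10.

On z = 0, (curl F)_z = 10.

Convert to polar (x = r cos θ, y = r sin θ, dA = r dr dθ); the integrand becomes 10, so

    ∬_D (curl F)_z dA = ∫_0^{2π} ∫_0^{5} (10) · r dr dθ.

Inner (r from 0 to 5): 125.
Outer (θ from 0 to 2π): 250π.

Therefore ∮_C F · dr = 250π.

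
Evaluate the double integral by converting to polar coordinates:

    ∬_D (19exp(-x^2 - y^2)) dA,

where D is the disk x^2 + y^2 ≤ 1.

The region D is 0 ≤ r ≤ 1, 0 ≤ θ ≤ 2π in polar coordinates, where x = r cos(θ), y = r sin(θ), and dA = r dr dθ.

Under the substitution, the integrand becomes 19exp(-r^2), so

    ∬_D (19exp(-x^2 - y^2)) dA = ∫_{0}^{2π} ∫_{0}^{1} (19exp(-r^2)) · r dr dθ.

Inner integral (in r): ∫_{0}^{1} (19exp(-r^2)) · r dr = 19/2 - 19exp(-1)/2.

Outer integral (in θ): ∫_{0}^{2π} (19/2 - 19exp(-1)/2) dθ = -19π exp(-1) + 19π.

Therefore ∬_D (19exp(-x^2 - y^2)) dA = -19π exp(-1) + 19π.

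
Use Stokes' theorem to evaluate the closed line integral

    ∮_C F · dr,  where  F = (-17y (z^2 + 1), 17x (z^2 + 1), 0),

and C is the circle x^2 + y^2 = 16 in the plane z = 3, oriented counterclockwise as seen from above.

Let S be the flat disk x^2 + y^2 ≤ 16 in the plane z = 3, with upward unit normal n̂ = ẑ. By Stokes' theorem,

    ∮_C F · dr = ∬_S (∇ × F) · n̂ dS = ∬_D (curl F)_z dA,

where D is the disk x^2 + y^2 ≤ 16.

Compute the curl of F = (-17y (z^2 + 1), 17x (z^2 + 1), 0):
    (∇ × F)_x = ∂F_z/∂y - ∂F_y/∂z = -34x z,
    (∇ × F)_y = ∂F_x/∂z - ∂F_z/∂x = -34y z,
    (∇ × F)_z = ∂F_y/∂x - ∂F_x/∂y = 34z^2 + 34.

On z = 3, (curl F)_z = 340.

Convert to polar (x = r cos θ, y = r sin θ, dA = r dr dθ); the integrand becomes 340, so

    ∬_D (curl F)_z dA = ∫_0^{2π} ∫_0^{4} (340) · r dr dθ.

Inner (r from 0 to 4): 2720.
Outer (θ from 0 to 2π): 5440π.

Therefore ∮_C F · dr = 5440π.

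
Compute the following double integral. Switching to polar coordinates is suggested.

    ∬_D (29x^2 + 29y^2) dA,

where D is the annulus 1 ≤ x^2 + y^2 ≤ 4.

The region D is 1 ≤ r ≤ 2, 0 ≤ θ ≤ 2π in polar coordinates, where x = r cos(θ), y = r sin(θ), and dA = r dr dθ.

Under the substitution, the integrand becomes 29r^2, so

    ∬_D (29x^2 + 29y^2) dA = ∫_{0}^{2π} ∫_{1}^{2} (29r^2) · r dr dθ.

Inner integral (in r): ∫_{1}^{2} (29r^2) · r dr = 435/4.

Outer integral (in θ): ∫_{0}^{2π} (435/4) dθ = 435π/2.

Therefore ∬_D (29x^2 + 29y^2) dA = 435π/2.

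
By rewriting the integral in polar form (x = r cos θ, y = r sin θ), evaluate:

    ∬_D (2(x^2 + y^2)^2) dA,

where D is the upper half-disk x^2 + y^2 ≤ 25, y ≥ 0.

The region D is 0 ≤ r ≤ 5, 0 ≤ θ ≤ π in polar coordinates, where x = r cos(θ), y = r sin(θ), and dA = r dr dθ.

Under the substitution, the integrand becomes 2r^4, so

    ∬_D (2(x^2 + y^2)^2) dA = ∫_{0}^{π} ∫_{0}^{5} (2r^4) · r dr dθ.

Inner integral (in r): ∫_{0}^{5} (2r^4) · r dr = 15625/3.

Outer integral (in θ): ∫_{0}^{π} (15625/3) dθ = 15625π/3.

Therefore ∬_D (2(x^2 + y^2)^2) dA = 15625π/3.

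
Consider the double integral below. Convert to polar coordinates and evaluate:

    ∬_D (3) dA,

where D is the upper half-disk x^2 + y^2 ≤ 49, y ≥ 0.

The region D is 0 ≤ r ≤ 7, 0 ≤ θ ≤ π in polar coordinates, where x = r cos(θ), y = r sin(θ), and dA = r dr dθ.

Under the substitution, the integrand becomes 3, so

    ∬_D (3) dA = ∫_{0}^{π} ∫_{0}^{7} (3) · r dr dθ.

Inner integral (in r): ∫_{0}^{7} (3) · r dr = 147/2.

Outer integral (in θ): ∫_{0}^{π} (147/2) dθ = 147π/2.

Therefore ∬_D (3) dA = 147π/2.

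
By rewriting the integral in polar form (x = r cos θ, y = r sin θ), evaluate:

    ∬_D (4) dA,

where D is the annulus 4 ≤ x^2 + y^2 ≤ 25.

The region D is 2 ≤ r ≤ 5, 0 ≤ θ ≤ 2π in polar coordinates, where x = r cos(θ), y = r sin(θ), and dA = r dr dθ.

Under the substitution, the integrand becomes 4, so

    ∬_D (4) dA = ∫_{0}^{2π} ∫_{2}^{5} (4) · r dr dθ.

Inner integral (in r): ∫_{2}^{5} (4) · r dr = 42.

Outer integral (in θ): ∫_{0}^{2π} (42) dθ = 84π.

Therefore ∬_D (4) dA = 84π.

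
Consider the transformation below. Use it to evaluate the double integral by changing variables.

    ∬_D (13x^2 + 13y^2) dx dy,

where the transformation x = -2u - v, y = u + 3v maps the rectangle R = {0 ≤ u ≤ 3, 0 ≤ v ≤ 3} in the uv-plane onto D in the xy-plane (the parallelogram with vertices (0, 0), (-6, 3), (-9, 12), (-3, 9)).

Compute the Jacobian determinant of (x, y) with respect to (u, v):

    ∂(x,y)/∂(u,v) = | -2  -1 | = (-2)(3) - (-1)(1) = -5.
                   | 1  3 |

Its absolute value is |J| = 5 (the area scaling factor).

Substituting x = -2u - v, y = u + 3v into the integrand,

    13x^2 + 13y^2 → 65u^2 + 130u v + 130v^2,

so the integral becomes

    ∬_R (65u^2 + 130u v + 130v^2) · |J| du dv = ∫_0^3 ∫_0^3 (325u^2 + 650u v + 650v^2) dv du.

Inner (v): 975u^2 + 2925u + 5850.
Outer (u): 78975/2.

Therefore ∬_D (13x^2 + 13y^2) dx dy = 78975/2.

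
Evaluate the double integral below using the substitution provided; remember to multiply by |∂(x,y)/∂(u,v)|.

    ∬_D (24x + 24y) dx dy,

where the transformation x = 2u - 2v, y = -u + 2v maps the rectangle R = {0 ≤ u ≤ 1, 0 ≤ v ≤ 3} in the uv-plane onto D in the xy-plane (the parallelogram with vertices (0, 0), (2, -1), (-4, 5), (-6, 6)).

Compute the Jacobian determinant of (x, y) with respect to (u, v):

    ∂(x,y)/∂(u,v) = | 2  -2 | = (2)(2) - (-2)(-1) = 2.
                   | -1  2 |

Its absolute value is |J| = 2 (the area scaling factor).

Substituting x = 2u - 2v, y = -u + 2v into the integrand,

    24x + 24y → 24u,

so the integral becomes

    ∬_R (24u) · |J| du dv = ∫_0^1 ∫_0^3 (48u) dv du.

Inner (v): 144u.
Outer (u): 72.

Therefore ∬_D (24x + 24y) dx dy = 72.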